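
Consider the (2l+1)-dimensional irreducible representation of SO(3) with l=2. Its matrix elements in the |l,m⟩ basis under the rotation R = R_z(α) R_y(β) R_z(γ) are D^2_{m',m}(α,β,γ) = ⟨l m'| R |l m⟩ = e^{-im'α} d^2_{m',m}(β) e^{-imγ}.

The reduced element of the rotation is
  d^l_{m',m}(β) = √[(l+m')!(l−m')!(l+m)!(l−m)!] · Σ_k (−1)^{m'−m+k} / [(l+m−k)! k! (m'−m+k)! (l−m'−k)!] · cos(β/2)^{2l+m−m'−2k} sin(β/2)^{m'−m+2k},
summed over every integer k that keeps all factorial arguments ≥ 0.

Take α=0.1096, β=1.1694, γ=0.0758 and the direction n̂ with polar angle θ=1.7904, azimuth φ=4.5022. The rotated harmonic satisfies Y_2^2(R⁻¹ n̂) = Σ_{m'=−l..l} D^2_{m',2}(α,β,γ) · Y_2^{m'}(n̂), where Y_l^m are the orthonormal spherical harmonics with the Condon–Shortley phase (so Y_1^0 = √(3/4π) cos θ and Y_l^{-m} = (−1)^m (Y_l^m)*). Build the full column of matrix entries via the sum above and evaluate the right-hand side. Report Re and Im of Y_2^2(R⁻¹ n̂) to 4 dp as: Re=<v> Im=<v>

Re=-0.3340 Im=-0.0074

Need the full column D^2_{m',2} for m'=−2..2 at α=0.1096, β=1.1694, γ=0.0758.
cos(β/2)=0.833878, sin(β/2)=0.551949
d^2_{-2,2}: single k=4 term ⇒ +0.092810;  D = +0.092598+0.006269i
d^2_{-1,2}: single k=3 term ⇒ +0.280433;  D = +0.280186-0.011775i
d^2_{0,2}: single k=2 term ⇒ +0.518894;  D = +0.512943-0.078363i
d^2_{1,2}: single k=1 term ⇒ +0.640083;  D = +0.618372-0.165295i
d^2_{2,2}: single k=0 term ⇒ +0.483514;  D = +0.450654-0.175207i
Y_2^{m'}(θ=1.7904,φ=4.5022) and Σ D·Y over m':
  (+0.0926+0.0063i)·(-0.3359-0.1502i)  (+0.2802-0.0118i)·(+0.0343-0.1606i)  (+0.5129-0.0784i)·(-0.2705+0.0000i)  (+0.6184-0.1653i)·(-0.0343-0.1606i)  (+0.4507-0.1752i)·(-0.3359+0.1502i)
Y_2^2(R⁻¹ n̂) = -0.334012-0.007371i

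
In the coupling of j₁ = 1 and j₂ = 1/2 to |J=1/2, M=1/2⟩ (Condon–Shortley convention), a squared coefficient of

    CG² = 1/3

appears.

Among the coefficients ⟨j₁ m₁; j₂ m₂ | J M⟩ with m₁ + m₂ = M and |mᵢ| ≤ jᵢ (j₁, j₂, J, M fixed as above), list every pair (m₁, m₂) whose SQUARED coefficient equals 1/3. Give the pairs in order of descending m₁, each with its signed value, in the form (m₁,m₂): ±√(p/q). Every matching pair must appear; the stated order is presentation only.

(0,1/2): −√(1/3)

Admissible pairs with m₁+m₂ = M = 1/2: (0,1/2), (1,-1/2)
  (m₁,m₂)=(1,-1/2): CG² = 2/3, CG = +√(2/3)
  (m₁,m₂)=(0,1/2): CG² = 1/3, CG = −√(1/3)   ← matches the target
Pairs with CG² = 1/3: (0,1/2): −√(1/3)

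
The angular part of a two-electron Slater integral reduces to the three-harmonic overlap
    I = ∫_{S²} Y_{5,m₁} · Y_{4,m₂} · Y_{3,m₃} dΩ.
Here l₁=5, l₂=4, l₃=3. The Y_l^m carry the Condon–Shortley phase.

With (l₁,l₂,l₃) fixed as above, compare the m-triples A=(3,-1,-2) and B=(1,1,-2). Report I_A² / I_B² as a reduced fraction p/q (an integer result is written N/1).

42/625

l's match ⇒ only the (l;m) 3-j factors differ between A and B.
A: triangle coeff Δ(5,4,3) = 1/180180; Σ_t [1,2]: t=1:−1/1440 t=2:+1/1152 = 1/5760; (3j)²=1/858 [(5 4 3; 3 -1 -2)], sign=-1
B: triangle coeff Δ(5,4,3) = 1/180180; Σ_t [3,4]: t=3:−1/432 t=4:+1/1152 = -5/3456; (3j)²=625/36036 [(5 4 3; 1 1 -2)], sign=+1
I_A²/I_B² = (1/858)/(625/36036) = 42/625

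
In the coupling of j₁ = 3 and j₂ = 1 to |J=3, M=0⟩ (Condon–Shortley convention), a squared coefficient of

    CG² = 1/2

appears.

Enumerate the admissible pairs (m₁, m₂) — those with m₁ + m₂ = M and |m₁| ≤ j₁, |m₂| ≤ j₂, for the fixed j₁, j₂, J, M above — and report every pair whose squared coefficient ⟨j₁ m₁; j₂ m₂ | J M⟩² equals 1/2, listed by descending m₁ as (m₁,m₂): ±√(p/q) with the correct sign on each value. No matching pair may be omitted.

Admissible pairs with m₁+m₂ = M = 0: (-1,1), (0,0), (1,-1)
  (m₁,m₂)=(1,-1): CG² = 1/2, CG = +√(1/2)   ← matches the target
  (m₁,m₂)=(0,0): CG² = 0/1, CG = 0
  (m₁,m₂)=(-1,1): CG² = 1/2, CG = −√(1/2)   ← matches the target
Pairs with CG² = 1/2: (1,-1): +√(1/2); (-1,1): −√(1/2)

(1,-1): +√(1/2); (-1,1): −√(1/2)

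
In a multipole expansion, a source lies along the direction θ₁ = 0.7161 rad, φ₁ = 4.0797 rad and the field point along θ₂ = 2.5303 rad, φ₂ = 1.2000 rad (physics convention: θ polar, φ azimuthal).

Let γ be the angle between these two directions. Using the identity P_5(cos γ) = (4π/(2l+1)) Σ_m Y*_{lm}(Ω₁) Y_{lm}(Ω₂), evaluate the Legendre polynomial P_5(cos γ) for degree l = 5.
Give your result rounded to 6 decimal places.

Addition theorem: P_5(cos γ) = (4π/11) Σ_m Y*_{lm}(Ω₁) Y_{lm}(Ω₂), m = −5…5:
  [-5]  conj(Y_{5,-5})(Ω₁) = (0.001236, 0.056564) ; Y_{5,-5}(Ω₂) = (0.027751, 0.008076) ; Δ = (-0.000422, 0.001580)
  [-4]  conj(Y_{5,-4})(Ω₁) = (-0.168423, -0.117924) ; Y_{5,-4}(Ω₂) = (-0.011410, -0.129907) ; Δ = (-0.013397, 0.023225)
  [-3]  conj(Y_{5,-3})(Ω₁) = (0.381940, -0.129660) ; Y_{5,-3}(Ω₂) = (-0.295318, 0.145730) ; Δ = (-0.093899, 0.093951)
  [-2]  conj(Y_{5,-2})(Ω₁) = (-0.117160, 0.371602) ; Y_{5,-2}(Ω₂) = (0.341085, 0.312439) ; Δ = (-0.156065, 0.090143)
  [-1]  conj(Y_{5,-1})(Ω₁) = (0.020670, 0.028190) ; Y_{5,-1}(Ω₂) = (0.070305, -0.180836) ; Δ = (0.006551, -0.001756)
  [+0]  conj(Y_{5,0})(Ω₁) = (-0.391091, -0.000000) ; Y_{5,0}(Ω₂) = (0.345783, 0.000000) ; Δ = (-0.135232, -0.000000)
  [+1]  conj(Y_{5,1})(Ω₁) = (-0.020670, 0.028190) ; Y_{5,1}(Ω₂) = (-0.070305, -0.180836) ; Δ = (0.006551, 0.001756)
  [+2]  conj(Y_{5,2})(Ω₁) = (-0.117160, -0.371602) ; Y_{5,2}(Ω₂) = (0.341085, -0.312439) ; Δ = (-0.156065, -0.090143)
  [+3]  conj(Y_{5,3})(Ω₁) = (-0.381940, -0.129660) ; Y_{5,3}(Ω₂) = (0.295318, 0.145730) ; Δ = (-0.093899, -0.093951)
  [+4]  conj(Y_{5,4})(Ω₁) = (-0.168423, 0.117924) ; Y_{5,4}(Ω₂) = (-0.011410, 0.129907) ; Δ = (-0.013397, -0.023225)
  [+5]  conj(Y_{5,5})(Ω₁) = (-0.001236, 0.056564) ; Y_{5,5}(Ω₂) = (-0.027751, 0.008076) ; Δ = (-0.000422, -0.001580)
Accumulated sum (-0.649696, -0.000000); after 4π/(2l+1) scaling, (-0.742212, -0.000000) ⇒ P_5 = -0.742212

-0.742212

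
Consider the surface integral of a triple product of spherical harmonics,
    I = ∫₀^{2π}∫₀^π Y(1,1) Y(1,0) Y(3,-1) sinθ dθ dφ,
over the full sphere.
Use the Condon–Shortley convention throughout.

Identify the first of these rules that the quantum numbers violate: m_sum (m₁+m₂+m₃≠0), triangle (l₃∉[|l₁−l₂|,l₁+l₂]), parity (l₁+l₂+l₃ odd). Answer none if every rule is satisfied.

triangle

m₁+m₂+m₃ = 1 + 0 − 1 = 0  ✓
triangle: need |l₁−l₂| ≤ l₃ ≤ l₁+l₂ = [0,2]; l₃=3 is outside  ✗
parity: l₁+l₂+l₃ = 5 is odd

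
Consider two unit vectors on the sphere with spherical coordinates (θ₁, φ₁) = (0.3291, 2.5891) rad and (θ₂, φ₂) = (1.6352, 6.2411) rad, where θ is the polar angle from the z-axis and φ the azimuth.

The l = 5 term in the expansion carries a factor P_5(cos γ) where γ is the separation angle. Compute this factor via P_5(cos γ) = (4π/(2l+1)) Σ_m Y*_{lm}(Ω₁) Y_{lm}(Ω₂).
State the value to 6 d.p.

-0.327870

Summing Y*_{l m}(θ₁,φ₁)·Y_{l m}(θ₂,φ₂) over m ∈ [−5, 5]; prefactor 4π/(2·5+1) = 1.142397:
  [-5]  conj(Y_{5,-5})(Ω₁) = 0.00152 + 0.00061j ; Y_{5,-5}(Ω₂) = 0.44921 + 0.09595j ; Δ = 0.00062 + 0.00042j
  [-4]  conj(Y_{5,-4})(Ω₁) = -0.00904 - 0.01216j ; Y_{5,-4}(Ω₂) = -0.09236 - 0.01570j ; Δ = 0.00064 + 0.00127j
  [-3]  conj(Y_{5,-3})(Ω₁) = 0.00714 + 0.08214j ; Y_{5,-3}(Ω₂) = -0.32835 - 0.04168j ; Δ = 0.00108 - 0.02727j
  [-2]  conj(Y_{5,-2})(Ω₁) = 0.12691 - 0.25245j ; Y_{5,-2}(Ω₂) = 0.10689 + 0.00902j ; Δ = 0.01584 - 0.02584j
  [-1]  conj(Y_{5,-1})(Ω₁) = -0.46738 + 0.28816j ; Y_{5,-1}(Ω₂) = 0.30093 + 0.01267j ; Δ = -0.14430 + 0.08079j
  [+0]  conj(Y_{5,0})(Ω₁) = 0.31409 + 0.00000j ; Y_{5,0}(Ω₂) = -0.11073 + 0.00000j ; Δ = -0.03478 + 0.00000j
  [+1]  conj(Y_{5,1})(Ω₁) = 0.46738 + 0.28816j ; Y_{5,1}(Ω₂) = -0.30093 + 0.01267j ; Δ = -0.14430 - 0.08079j
  [+2]  conj(Y_{5,2})(Ω₁) = 0.12691 + 0.25245j ; Y_{5,2}(Ω₂) = 0.10689 - 0.00902j ; Δ = 0.01584 + 0.02584j
  [+3]  conj(Y_{5,3})(Ω₁) = -0.00714 + 0.08214j ; Y_{5,3}(Ω₂) = 0.32835 - 0.04168j ; Δ = 0.00108 + 0.02727j
  [+4]  conj(Y_{5,4})(Ω₁) = -0.00904 + 0.01216j ; Y_{5,4}(Ω₂) = -0.09236 + 0.01570j ; Δ = 0.00064 - 0.00127j
  [+5]  conj(Y_{5,5})(Ω₁) = -0.00152 + 0.00061j ; Y_{5,5}(Ω₂) = -0.44921 + 0.09595j ; Δ = 0.00062 - 0.00042j
Total Σ_m = -0.28700 + 0.00000j. Multiply by 1.142397: -0.32787 + 0.00000j. P_5(cos γ) = -0.327870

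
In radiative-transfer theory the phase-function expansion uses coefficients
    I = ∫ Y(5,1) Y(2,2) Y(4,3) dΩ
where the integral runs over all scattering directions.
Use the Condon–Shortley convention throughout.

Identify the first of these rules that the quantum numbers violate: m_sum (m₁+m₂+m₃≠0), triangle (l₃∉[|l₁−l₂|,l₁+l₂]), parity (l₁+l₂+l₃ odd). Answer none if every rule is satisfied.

m_sum

m₁+m₂+m₃ = 1 + 2 + 3 = 6  ✗
triangle: |5−2|=3 ≤ l₃=4 ≤ 5+2=7
parity: l₁+l₂+l₃ = 11 is odd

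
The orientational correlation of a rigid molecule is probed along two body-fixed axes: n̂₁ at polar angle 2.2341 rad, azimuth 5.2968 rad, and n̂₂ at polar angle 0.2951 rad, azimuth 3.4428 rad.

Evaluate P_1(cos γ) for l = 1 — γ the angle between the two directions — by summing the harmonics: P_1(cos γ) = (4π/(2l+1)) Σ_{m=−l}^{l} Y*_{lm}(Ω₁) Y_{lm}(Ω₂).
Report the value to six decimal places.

Addition theorem: P_1(cos γ) = (4π/3) Σ_m Y*_{lm}(Ω₁) Y_{lm}(Ω₂), m = −1…1:
  m=-1: Y*=(0.150195, -0.227055)  Y=(-0.095958, 0.029810)  product (-0.007644, 0.026265)
  m=+0: Y*=(-0.300844, -0.000000)  Y=(0.467482, 0.000000)  product (-0.140639, -0.000000)
  m=+1: Y*=(-0.150195, -0.227055)  Y=(0.095958, 0.029810)  product (-0.007644, -0.026265)
Total Σ_m = (-0.155927, 0.000000). Multiply by 4.188790: (-0.653145, 0.000000). P_1(cos γ) = -0.653145

-0.653145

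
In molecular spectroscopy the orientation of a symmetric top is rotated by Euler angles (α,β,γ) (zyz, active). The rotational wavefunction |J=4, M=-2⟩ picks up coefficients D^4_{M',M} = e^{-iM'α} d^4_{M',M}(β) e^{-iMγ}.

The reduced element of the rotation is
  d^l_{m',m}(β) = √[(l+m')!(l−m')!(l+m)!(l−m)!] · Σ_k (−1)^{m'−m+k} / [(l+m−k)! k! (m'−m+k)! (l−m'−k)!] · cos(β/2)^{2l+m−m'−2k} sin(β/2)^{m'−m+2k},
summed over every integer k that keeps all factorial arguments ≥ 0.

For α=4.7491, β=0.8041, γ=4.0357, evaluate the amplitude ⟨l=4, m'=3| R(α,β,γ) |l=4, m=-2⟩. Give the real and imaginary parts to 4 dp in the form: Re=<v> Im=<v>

First d^4_{3,-2}(β=0.8041), then the phase factors e^{-i(3)α} and e^{-i(-2)γ}:
With c≡cos(β/2)=0.920261 and s≡sin(β/2)=0.391306, N=[5040·1·2·720]^{1/2}=2693.993318
Admissible k: 0..1 (factorial args all ≥0)
  k=0: (−1)^5·2693.9933/(240)·0.9203^3·0.3913^5 = -0.080260
  k=1: (−1)^6·2693.9933/(720)·0.9203^1·0.3913^7 = +0.004837
d^4_{3,-2}(0.8041) = -0.080260 +0.004837 = -0.075423
Phases: e^{-i·(3)·4.7491}=-0.109911-0.993941i, e^{-i·(-2)·4.0357}=-0.215709+0.976458i ⇒ D=-0.074989-0.008076i

Re=-0.0750 Im=-0.0081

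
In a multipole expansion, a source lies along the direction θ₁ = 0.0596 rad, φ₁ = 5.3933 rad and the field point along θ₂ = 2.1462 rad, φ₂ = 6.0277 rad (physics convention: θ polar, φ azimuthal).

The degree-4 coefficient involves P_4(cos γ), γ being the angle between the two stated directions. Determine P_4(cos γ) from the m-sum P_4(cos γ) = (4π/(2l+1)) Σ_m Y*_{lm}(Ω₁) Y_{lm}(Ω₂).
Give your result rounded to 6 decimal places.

-0.293659

Expand P_4 via completeness: Σ_{m} conj(Y_{4,m}) at Ω₁ times Y_{4,m} at Ω₂ —
  [-4]  conj(Y_{4,-4})(Ω₁) = (-0.000005, 0.000002) ; Y_{4,-4}(Ω₂) = (0.114384, 0.187046) ; Δ = (-0.000001, -0.000001)
  [-3]  conj(Y_{4,-3})(Ω₁) = (-0.000235, -0.000120) ; Y_{4,-3}(Ω₂) = (-0.289754, -0.278979) ; Δ = (0.000035, 0.000100)
  [-2]  conj(Y_{4,-2})(Ω₁) = (-0.001471, -0.006937) ; Y_{4,-2}(Ω₂) = (0.220354, 0.123538) ; Δ = (0.000533, -0.001710)
  [-1]  conj(Y_{4,-1})(Ω₁) = (0.070390, -0.086883) ; Y_{4,-1}(Ω₂) = (0.193747, 0.050605) ; Δ = (0.018035, -0.013271)
  [+0]  conj(Y_{4,0})(Ω₁) = (0.831318, -0.000000) ; Y_{4,0}(Ω₂) = (-0.297744, 0.000000) ; Δ = (-0.247520, 0.000000)
  [+1]  conj(Y_{4,1})(Ω₁) = (-0.070390, -0.086883) ; Y_{4,1}(Ω₂) = (-0.193747, 0.050605) ; Δ = (0.018035, 0.013271)
  [+2]  conj(Y_{4,2})(Ω₁) = (-0.001471, 0.006937) ; Y_{4,2}(Ω₂) = (0.220354, -0.123538) ; Δ = (0.000533, 0.001710)
  [+3]  conj(Y_{4,3})(Ω₁) = (0.000235, -0.000120) ; Y_{4,3}(Ω₂) = (0.289754, -0.278979) ; Δ = (0.000035, -0.000100)
  [+4]  conj(Y_{4,4})(Ω₁) = (-0.000005, -0.000002) ; Y_{4,4}(Ω₂) = (0.114384, -0.187046) ; Δ = (-0.000001, 0.000001)
Total Σ_m = (-0.210318, -0.000000). Multiply by 1.396263: (-0.293659, -0.000000). P_4(cos γ) = -0.293659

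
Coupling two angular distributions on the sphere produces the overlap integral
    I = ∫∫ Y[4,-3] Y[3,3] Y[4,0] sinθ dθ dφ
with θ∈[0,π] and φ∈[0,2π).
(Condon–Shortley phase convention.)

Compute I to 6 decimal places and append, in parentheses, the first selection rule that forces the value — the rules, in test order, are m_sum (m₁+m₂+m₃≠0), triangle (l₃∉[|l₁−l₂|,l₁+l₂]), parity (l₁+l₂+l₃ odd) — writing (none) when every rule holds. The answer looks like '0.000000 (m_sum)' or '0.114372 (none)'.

Σlᵢ=11 odd — θ-integrand is odd under cosθ→−cosθ; I=0

0.000000 (parity)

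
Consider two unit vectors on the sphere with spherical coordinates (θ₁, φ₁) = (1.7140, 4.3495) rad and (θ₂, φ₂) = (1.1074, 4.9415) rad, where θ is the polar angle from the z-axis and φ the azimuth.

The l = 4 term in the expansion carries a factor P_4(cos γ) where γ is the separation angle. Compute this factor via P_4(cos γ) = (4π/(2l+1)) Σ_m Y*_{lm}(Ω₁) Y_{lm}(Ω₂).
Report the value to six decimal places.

Addition theorem: P_4(cos γ) = (4π/9) Σ_m Y*_{lm}(Ω₁) Y_{lm}(Ω₂), m = −4…4:
  m=-4: Y*=(0.050520, -0.421674)  Y=(0.172468, -0.224832)  product (-0.086093, -0.084084)
  m=-3: Y*=(-0.153459, -0.080308)  Y=(-0.254099, -0.309551)  product (0.014134, 0.067910)
  m=-2: Y*=(0.210174, -0.186496)  Y=(-0.095691, 0.047198)  product (-0.011309, 0.027766)
  m=-1: Y*=(-0.067782, -0.178513)  Y=(-0.068799, -0.295012)  product (-0.048000, 0.032278)
  m=+0: Y*=(0.254255, -0.000000)  Y=(-0.168917, 0.000000)  product (-0.042948, 0.000000)
  m=+1: Y*=(0.067782, -0.178513)  Y=(0.068799, -0.295012)  product (-0.048000, -0.032278)
  m=+2: Y*=(0.210174, 0.186496)  Y=(-0.095691, -0.047198)  product (-0.011309, -0.027766)
  m=+3: Y*=(0.153459, -0.080308)  Y=(0.254099, -0.309551)  product (0.014134, -0.067910)
  m=+4: Y*=(0.050520, 0.421674)  Y=(0.172468, 0.224832)  product (-0.086093, 0.084084)
Total Σ_m = (-0.305484, 0.000000). Multiply by 1.396263: (-0.426537, 0.000000). P_4(cos γ) = -0.426537

-0.426537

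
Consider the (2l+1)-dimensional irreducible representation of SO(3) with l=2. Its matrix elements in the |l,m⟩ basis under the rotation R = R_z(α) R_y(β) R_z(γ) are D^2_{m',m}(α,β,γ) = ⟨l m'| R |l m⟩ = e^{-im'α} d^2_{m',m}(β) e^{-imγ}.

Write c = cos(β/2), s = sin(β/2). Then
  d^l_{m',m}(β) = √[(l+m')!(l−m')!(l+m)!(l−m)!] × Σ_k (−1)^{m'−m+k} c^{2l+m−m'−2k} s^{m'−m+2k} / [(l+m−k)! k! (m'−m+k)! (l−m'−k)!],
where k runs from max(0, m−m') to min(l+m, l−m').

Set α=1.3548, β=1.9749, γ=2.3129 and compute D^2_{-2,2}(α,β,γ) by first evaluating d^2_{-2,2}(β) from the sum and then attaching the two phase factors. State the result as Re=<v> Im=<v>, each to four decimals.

Re=-0.1643 Im=-0.4566

First d^2_{-2,2}(β=1.9749), then the phase factors e^{-i(-2)α} and e^{-i(2)γ}:
Half-angle: c=0.550820, s=0.834624. N=√(1·24·24·1)=24.000000
The bounds max(0,m−m')=4 and min(l+m,l−m')=4 give 1 term
  k=4: (−1)^0·24.0000/(24)·0.5508^0·0.8346^4 = +0.485248
d^2_{-2,2}(1.9749) = +0.485248
Attach z-rotation phases: D = e^{-i(-2)(1.3548)}·(+0.485248)·e^{-i(2)(2.3129)} = -0.164294-0.456589i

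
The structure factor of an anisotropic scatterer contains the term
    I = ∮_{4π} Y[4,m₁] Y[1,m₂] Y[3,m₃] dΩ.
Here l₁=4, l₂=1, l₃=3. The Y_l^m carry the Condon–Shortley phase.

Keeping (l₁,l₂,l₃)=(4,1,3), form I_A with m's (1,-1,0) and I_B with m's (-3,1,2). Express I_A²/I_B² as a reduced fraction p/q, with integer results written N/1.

10/21

l's match ⇒ only the (l;m) 3-j factors differ between A and B.
A: triangle coeff Δ(4,1,3) = 1/252; Σ_t [0,0]: t=0:+1/72 = 1/72; (3j)²=5/126 [(4 1 3; 1 -1 0)], sign=-1
B: triangle coeff Δ(4,1,3) = 1/252; Σ_t [2,2]: t=2:+1/240 = 1/240; (3j)²=1/12 [(4 1 3; -3 1 2)], sign=-1
I_A²/I_B² = (5/126)/(1/12) = 10/21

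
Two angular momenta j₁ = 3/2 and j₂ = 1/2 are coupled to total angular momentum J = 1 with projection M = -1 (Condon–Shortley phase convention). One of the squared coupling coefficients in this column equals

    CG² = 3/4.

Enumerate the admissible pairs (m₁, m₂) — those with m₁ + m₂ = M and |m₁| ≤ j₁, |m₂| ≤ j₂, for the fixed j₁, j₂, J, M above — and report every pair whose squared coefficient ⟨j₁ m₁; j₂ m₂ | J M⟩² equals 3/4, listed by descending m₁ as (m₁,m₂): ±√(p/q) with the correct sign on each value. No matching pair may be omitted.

(-3/2,1/2): −√(3/4)

Admissible pairs with m₁+m₂ = M = -1: (-3/2,1/2), (-1/2,-1/2)
  (m₁,m₂)=(-1/2,-1/2): CG² = 1/4, CG = +√(1/4)
  (m₁,m₂)=(-3/2,1/2): CG² = 3/4, CG = −√(3/4)   ← matches the target
Pairs with CG² = 3/4: (-3/2,1/2): −√(3/4)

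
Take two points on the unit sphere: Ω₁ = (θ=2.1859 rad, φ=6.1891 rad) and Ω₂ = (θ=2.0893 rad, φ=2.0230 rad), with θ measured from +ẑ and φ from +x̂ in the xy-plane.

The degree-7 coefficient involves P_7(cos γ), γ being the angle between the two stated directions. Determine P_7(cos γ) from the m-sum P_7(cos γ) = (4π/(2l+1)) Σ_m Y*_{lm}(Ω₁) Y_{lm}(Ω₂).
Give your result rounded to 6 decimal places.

0.169683

Summing Y*_{l m}(θ₁,φ₁)·Y_{l m}(θ₂,φ₂) over m ∈ [−7, 7]; prefactor 4π/(2·7+1) = 0.837758:
  m=-7: Y*=(0.095849, -0.074174)  Y=(-0.004444, -0.186417)  product (-0.014253, -0.017538)
  m=-6: Y*=(-0.270692, 0.171416)  Y=(-0.362125, -0.165365)  product (0.126370, -0.017311)
  m=-5: Y*=(0.395612, -0.201170)  Y=(-0.306689, 0.253236)  product (-0.070386, 0.161880)
  m=-4: Y*=(-0.232822, 0.092006)  Y=(0.009409, 0.038782)  product (-0.005759, -0.008164)
  m=-3: Y*=(-0.180685, 0.052398)  Y=(-0.324703, -0.070630)  product (0.062370, -0.004252)
  m=-2: Y*=(0.341493, -0.065028)  Y=(-0.122590, 0.155889)  product (-0.031727, 0.061207)
  m=-1: Y*=(0.047122, -0.004447)  Y=(-0.112802, -0.232210)  product (-0.006348, -0.010441)
  m=+0: Y*=(-0.350303, -0.000000)  Y=(-0.234111, 0.000000)  product (0.082010, 0.000000)
  m=+1: Y*=(-0.047122, -0.004447)  Y=(0.112802, -0.232210)  product (-0.006348, 0.010441)
  m=+2: Y*=(0.341493, 0.065028)  Y=(-0.122590, -0.155889)  product (-0.031727, -0.061207)
  m=+3: Y*=(0.180685, 0.052398)  Y=(0.324703, -0.070630)  product (0.062370, 0.004252)
  m=+4: Y*=(-0.232822, -0.092006)  Y=(0.009409, -0.038782)  product (-0.005759, 0.008164)
  m=+5: Y*=(-0.395612, -0.201170)  Y=(0.306689, 0.253236)  product (-0.070386, -0.161880)
  m=+6: Y*=(-0.270692, -0.171416)  Y=(-0.362125, 0.165365)  product (0.126370, 0.017311)
  m=+7: Y*=(-0.095849, -0.074174)  Y=(0.004444, -0.186417)  product (-0.014253, 0.017538)
Σ over m = (0.202544, -0.000000); ×(4π/15) → (0.169683, -0.000000). Real part: 0.169683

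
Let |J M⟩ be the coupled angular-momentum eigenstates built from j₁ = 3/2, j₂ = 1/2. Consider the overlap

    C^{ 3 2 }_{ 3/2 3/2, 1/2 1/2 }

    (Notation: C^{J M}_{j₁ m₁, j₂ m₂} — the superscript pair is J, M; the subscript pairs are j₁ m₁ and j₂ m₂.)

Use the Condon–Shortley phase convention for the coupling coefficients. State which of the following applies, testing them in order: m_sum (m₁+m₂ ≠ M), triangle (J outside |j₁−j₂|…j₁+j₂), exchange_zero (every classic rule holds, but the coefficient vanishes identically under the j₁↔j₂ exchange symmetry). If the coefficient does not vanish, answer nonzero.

m-sum: m₁+m₂ = 3/2+1/2 = 2, M = 2  ✓
triangle: need |j₁−j₂| ≤ J ≤ j₁+j₂, i.e. J ∈ [1, 2]; J = 3 is outside ✗ ⇒ coefficient is 0

triangle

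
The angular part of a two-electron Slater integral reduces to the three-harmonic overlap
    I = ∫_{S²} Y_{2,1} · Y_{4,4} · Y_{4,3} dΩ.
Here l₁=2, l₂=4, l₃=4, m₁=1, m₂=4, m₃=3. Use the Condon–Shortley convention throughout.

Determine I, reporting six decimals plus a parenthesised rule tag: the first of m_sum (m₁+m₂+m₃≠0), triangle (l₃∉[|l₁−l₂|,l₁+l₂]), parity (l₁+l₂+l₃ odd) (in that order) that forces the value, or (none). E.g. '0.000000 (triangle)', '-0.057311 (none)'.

Σmᵢ = 8 ≠ 0, so the φ-integral vanishes; I = 0

0.000000 (m_sum)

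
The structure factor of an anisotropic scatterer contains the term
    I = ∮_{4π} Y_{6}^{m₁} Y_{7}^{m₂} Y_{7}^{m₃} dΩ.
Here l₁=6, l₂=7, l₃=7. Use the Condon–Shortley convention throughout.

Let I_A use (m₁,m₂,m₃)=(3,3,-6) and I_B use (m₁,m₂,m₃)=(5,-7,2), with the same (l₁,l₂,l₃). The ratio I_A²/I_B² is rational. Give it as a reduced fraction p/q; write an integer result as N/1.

Shared (l₁,l₂,l₃)=(6,7,7): N and (l;000)² cancel in I_A²/I_B².
A: Δ = 6!·6!·8!/21! = 1/2444321880; Racah Σ t=2..3: t=2:+1/232243200 t=3:−1/130636800 = -1/298598400; ⇒ 3j(6 7 7; 3 3 -6)² = 7/1292, sgn +1
B: Δ = 6!·6!·8!/21! = 1/2444321880; Racah Σ t=0..0: t=0:+1/3483648000 = 1/3483648000; ⇒ 3j(6 7 7; 5 -7 2)² = 33/6460, sgn -1
I_A²/I_B² = (7/1292)/(33/6460) = 35/33

35/33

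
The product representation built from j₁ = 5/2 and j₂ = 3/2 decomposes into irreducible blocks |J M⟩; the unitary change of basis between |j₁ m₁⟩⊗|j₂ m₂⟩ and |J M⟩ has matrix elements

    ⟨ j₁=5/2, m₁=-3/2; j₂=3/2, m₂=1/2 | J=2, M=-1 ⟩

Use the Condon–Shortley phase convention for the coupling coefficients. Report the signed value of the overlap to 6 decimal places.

+0.154303

j₁+j₂−J=2  J+j₁−j₂=3  J−j₁+j₂=1  j₁+j₂+J+1=7
(j₁±m₁, j₂±m₂, J±M) = (1,4,2,1,1,3)
P² = 24/7
sum k=1..2:
  [1] −1/6 = -1/6
  [2] +1/4 = 1/4
S = 1/12
C² = P²·S² = 1/42 ; C = +0.154303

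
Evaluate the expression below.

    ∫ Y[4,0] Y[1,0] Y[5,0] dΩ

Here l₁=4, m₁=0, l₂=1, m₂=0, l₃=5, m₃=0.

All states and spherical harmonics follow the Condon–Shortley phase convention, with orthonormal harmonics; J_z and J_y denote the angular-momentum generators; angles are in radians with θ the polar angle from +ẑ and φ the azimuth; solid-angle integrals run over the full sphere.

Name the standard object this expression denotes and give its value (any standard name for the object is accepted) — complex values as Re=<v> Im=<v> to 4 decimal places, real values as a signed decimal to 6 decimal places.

This is a Gaunt coefficient — the integral of a triple product of spherical harmonics over the sphere.
Rules hold: Σm=0, L=10 even, 3≤5≤5.
N = 9·3·11 = 297
Δ = 0!·8!·2!/11! = 1/495
Racah Σ t=0..0: t=0:+1/576 = 1/576
⇒ 3j(4 1 5; 0 0 0)² = 5/99, sgn -1
(m-triple is (0,0,0) — same symbol as above.)
4πI² = N·(3j₀)²·(3jₘ)² = 25/33
I = +1·√(0.757576/4π) = 0.24553200

Gaunt coefficient, +0.245532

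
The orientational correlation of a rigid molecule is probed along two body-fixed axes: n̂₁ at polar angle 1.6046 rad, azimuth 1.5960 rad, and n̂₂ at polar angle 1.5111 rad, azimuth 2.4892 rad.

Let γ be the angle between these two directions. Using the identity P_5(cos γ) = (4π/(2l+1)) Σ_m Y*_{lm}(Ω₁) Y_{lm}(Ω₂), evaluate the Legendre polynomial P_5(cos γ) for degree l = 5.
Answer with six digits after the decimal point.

-0.209612

Addition theorem: P_5(cos γ) = (4π/11) Σ_m Y*_{lm}(Ω₁) Y_{lm}(Ω₂), m = −5…5:
  term(m=-5) = (-0.051927, 0.206468)   from Y*(Ω₁)=(-0.058168, 0.459138), Y(Ω₂)=(0.456685, 0.055238)
  term(m=-4) = (0.003909, -0.001798)   from Y*(Ω₁)=(-0.049240, -0.004981), Y(Ω₂)=(-0.074926, 0.044104)
  term(m=-3) = (-0.101911, -0.050745)   from Y*(Ω₁)=(-0.025819, 0.340824), Y(Ω₂)=(-0.125516, 0.308520)
  term(m=-2) = (0.001216, 0.005552)   from Y*(Ω₁)=(-0.056945, -0.002873), Y(Ω₂)=(-0.026203, -0.096170)
  term(m=-1) = (0.060005, -0.074569)   from Y*(Ω₁)=(-0.007938, 0.314889), Y(Ω₂)=(-0.241461, -0.184473)
  term(m=+0) = (-0.006070, -0.000000)   from Y*(Ω₁)=(-0.058973, -0.000000), Y(Ω₂)=(0.102927, 0.000000)
  term(m=+1) = (0.060005, 0.074569)   from Y*(Ω₁)=(0.007938, 0.314889), Y(Ω₂)=(0.241461, -0.184473)
  term(m=+2) = (0.001216, -0.005552)   from Y*(Ω₁)=(-0.056945, 0.002873), Y(Ω₂)=(-0.026203, 0.096170)
  term(m=+3) = (-0.101911, 0.050745)   from Y*(Ω₁)=(0.025819, 0.340824), Y(Ω₂)=(0.125516, 0.308520)
  term(m=+4) = (0.003909, 0.001798)   from Y*(Ω₁)=(-0.049240, 0.004981), Y(Ω₂)=(-0.074926, -0.044104)
  term(m=+5) = (-0.051927, -0.206468)   from Y*(Ω₁)=(0.058168, 0.459138), Y(Ω₂)=(-0.456685, 0.055238)
Σ over m = (-0.183484, 0.000000); ×(4π/11) → (-0.209612, 0.000000). Real part: -0.209612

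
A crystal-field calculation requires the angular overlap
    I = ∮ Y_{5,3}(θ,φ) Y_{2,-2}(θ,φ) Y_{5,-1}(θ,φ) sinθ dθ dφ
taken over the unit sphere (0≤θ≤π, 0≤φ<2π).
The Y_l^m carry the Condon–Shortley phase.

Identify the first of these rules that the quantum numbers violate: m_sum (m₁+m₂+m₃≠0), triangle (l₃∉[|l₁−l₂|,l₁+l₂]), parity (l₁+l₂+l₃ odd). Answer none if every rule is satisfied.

m₁+m₂+m₃ = 3 − 2 − 1 = 0  ✓
triangle: |5−2|=3 ≤ l₃=5 ≤ 5+2=7  ✓
parity: l₁+l₂+l₃ = 12 is even  ✓

none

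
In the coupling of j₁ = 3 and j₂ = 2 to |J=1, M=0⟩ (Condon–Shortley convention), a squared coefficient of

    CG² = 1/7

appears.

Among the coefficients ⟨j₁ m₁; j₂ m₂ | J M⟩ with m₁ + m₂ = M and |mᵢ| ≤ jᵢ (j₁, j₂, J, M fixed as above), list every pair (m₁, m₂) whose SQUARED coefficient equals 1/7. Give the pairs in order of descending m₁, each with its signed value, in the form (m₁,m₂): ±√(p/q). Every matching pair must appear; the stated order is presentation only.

(2,-2): +√(1/7); (-2,2): +√(1/7)

Admissible pairs with m₁+m₂ = M = 0: (-2,2), (-1,1), (0,0), (1,-1), (2,-2)
  (m₁,m₂)=(2,-2): CG² = 1/7, CG = +√(1/7)   ← matches the target
  (m₁,m₂)=(1,-1): CG² = 8/35, CG = −√(8/35)
  (m₁,m₂)=(0,0): CG² = 9/35, CG = +√(9/35)
  (m₁,m₂)=(-1,1): CG² = 8/35, CG = −√(8/35)
  (m₁,m₂)=(-2,2): CG² = 1/7, CG = +√(1/7)   ← matches the target
Pairs with CG² = 1/7: (2,-2): +√(1/7); (-2,2): +√(1/7)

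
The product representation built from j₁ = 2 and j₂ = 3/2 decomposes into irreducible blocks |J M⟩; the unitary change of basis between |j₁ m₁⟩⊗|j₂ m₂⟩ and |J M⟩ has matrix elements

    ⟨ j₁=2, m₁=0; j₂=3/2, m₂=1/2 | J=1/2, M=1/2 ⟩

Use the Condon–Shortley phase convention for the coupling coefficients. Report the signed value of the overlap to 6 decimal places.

+√(1/5) = +0.447214

triangle: 3!·1!·0!/5! = 6/120
(j±m)!: 2!·2!·2!·1!·1!·0! = 8
prefactor² = (2J+1)·Δ·N² = 4/5
  k=2: +1/(2!·1!·0!·0!·1!·0!) = 1/2
Σ = 1/2  ⇒  CG² = 4/5·(1/2)² = 1/5
CG = +√(1/5) = +0.447214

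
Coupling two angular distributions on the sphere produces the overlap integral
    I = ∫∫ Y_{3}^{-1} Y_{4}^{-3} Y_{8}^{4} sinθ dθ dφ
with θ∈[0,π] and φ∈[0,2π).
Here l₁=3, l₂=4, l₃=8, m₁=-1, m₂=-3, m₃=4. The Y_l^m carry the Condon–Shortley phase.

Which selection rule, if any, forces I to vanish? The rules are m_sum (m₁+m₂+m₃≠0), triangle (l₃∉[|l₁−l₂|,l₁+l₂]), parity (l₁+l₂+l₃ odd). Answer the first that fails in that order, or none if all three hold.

triangle

m₁+m₂+m₃ = -1 − 3 + 4 = 0  ✓
triangle: need |l₁−l₂| ≤ l₃ ≤ l₁+l₂ = [1,7]; l₃=8 is outside  ✗
parity: l₁+l₂+l₃ = 15 is odd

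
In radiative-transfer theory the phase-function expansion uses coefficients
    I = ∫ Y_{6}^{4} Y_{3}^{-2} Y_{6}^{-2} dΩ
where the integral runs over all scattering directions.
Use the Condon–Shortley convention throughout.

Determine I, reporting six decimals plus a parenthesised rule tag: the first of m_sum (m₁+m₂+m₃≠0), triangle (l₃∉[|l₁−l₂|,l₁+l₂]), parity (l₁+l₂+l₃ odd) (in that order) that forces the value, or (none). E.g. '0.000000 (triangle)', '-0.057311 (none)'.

0.000000 (parity)

Σlᵢ=15 odd — θ-integrand is odd under cosθ→−cosθ; I=0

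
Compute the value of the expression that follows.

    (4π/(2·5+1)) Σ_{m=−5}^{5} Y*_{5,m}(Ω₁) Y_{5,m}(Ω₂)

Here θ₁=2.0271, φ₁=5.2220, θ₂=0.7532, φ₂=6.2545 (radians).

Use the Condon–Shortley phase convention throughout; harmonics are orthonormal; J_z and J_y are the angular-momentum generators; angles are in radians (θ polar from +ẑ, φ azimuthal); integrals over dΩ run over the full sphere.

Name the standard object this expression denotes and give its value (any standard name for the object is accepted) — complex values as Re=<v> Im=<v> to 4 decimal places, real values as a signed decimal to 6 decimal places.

This sum is the spherical-harmonic addition theorem: it equals the Legendre polynomial P_l(cos γ) of the angle γ between the two directions.
Addition theorem: P_5(cos γ) = (4π/11) Σ_m Y*_{lm}(Ω₁) Y_{lm}(Ω₂), m = −5…5:
  m=-5: (0.151325, 0.224287) × (0.068765, 0.009931) = (0.008178, 0.016926)  (running Σ = (0.008178, 0.016926))
  m=-4: (0.189318, -0.374879) × (0.232793, 0.026829) = (0.054129, -0.082190)  (running Σ = (0.062308, -0.065264))
  m=-3: (-0.186879, 0.007847) × (0.417937, 0.036055) = (-0.078387, -0.003459)  (running Σ = (-0.016079, -0.068723))
  m=-2: (-0.131668, -0.213998) × (0.344458, 0.019784) = (-0.041120, -0.076318)  (running Σ = (-0.057199, -0.145041))
  m=-1: (-0.129960, 0.232549) × (-0.110150, -0.003161) = (0.015050, -0.025205)  (running Σ = (-0.042149, -0.170246))
  m=0: (-0.194992, -0.000000) × (-0.376243, 0.000000) = (0.073365, 0.000000)  (running Σ = (0.031215, -0.170246))
  m=1: (0.129960, 0.232549) × (0.110150, -0.003161) = (0.015050, 0.025205)  (running Σ = (0.046266, -0.145041))
  m=2: (-0.131668, 0.213998) × (0.344458, -0.019784) = (-0.041120, 0.076318)  (running Σ = (0.005145, -0.068723))
  m=3: (0.186879, 0.007847) × (-0.417937, 0.036055) = (-0.078387, 0.003459)  (running Σ = (-0.073241, -0.065264))
  m=4: (0.189318, 0.374879) × (0.232793, -0.026829) = (0.054129, 0.082190)  (running Σ = (-0.019112, 0.016926))
  m=5: (-0.151325, 0.224287) × (-0.068765, 0.009931) = (0.008178, -0.016926)  (running Σ = (-0.010934, -0.000000))
Accumulated sum (-0.010934, -0.000000); after 4π/(2l+1) scaling, (-0.012491, -0.000000) ⇒ P_5 = -0.012491

Legendre polynomial (addition theorem), -0.012491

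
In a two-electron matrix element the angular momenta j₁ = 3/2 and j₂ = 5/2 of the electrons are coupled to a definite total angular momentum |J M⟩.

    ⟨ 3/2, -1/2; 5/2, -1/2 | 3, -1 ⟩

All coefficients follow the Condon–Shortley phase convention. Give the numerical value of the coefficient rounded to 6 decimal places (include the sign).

√[7·1!2!4!/8! · 1!2!2!3!2!4!] = √(48/5)
  +(−1)^0/∏(0,1,2,2,0,2)! = 1/8  (running 1/8)
  +(−1)^1/∏(1,0,1,1,1,3)! = -1/6  (running -1/24)
⟨..|..⟩ = √(48/5)·(-1/24) = -0.129099

−√(1/60) = -0.129099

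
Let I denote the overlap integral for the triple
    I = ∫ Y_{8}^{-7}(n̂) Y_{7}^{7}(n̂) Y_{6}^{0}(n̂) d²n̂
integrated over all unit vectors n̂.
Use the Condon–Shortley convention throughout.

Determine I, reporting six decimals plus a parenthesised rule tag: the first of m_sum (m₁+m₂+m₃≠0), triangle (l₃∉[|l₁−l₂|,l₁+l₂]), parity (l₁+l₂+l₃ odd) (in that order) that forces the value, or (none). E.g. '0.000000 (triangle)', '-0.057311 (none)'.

0.000000 (parity)

l₁+l₂+l₃=21 is odd: 3j(l;000)=0 ⇒ I=0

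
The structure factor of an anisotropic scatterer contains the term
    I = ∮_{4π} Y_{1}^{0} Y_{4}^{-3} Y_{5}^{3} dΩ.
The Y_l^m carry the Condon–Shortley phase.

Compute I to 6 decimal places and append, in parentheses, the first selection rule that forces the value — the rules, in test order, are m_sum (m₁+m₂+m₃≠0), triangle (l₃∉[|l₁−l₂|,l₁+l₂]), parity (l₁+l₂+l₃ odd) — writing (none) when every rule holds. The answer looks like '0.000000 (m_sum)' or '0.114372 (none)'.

Rules hold: Σm=0, L=10 even, 3≤5≤5.
N = 3·9·11 = 297
Δ = 0!·2!·8!/11! = 1/495
Racah Σ t=0..0: t=0:+1/576 = 1/576
⇒ 3j(1 4 5; 0 0 0)² = 5/99, sgn -1
Racah Σ t=0..0: t=0:+1/5040 = 1/5040
⇒ 3j(1 4 5; 0 -3 3)² = 16/495, sgn +1
4πI² = N·(3j₀)²·(3jₘ)² = 16/33
I = -1·√(0.484848/4π) = -0.19642560
No selection rule forces the value: the integral is nonzero (none).

-0.196426 (none)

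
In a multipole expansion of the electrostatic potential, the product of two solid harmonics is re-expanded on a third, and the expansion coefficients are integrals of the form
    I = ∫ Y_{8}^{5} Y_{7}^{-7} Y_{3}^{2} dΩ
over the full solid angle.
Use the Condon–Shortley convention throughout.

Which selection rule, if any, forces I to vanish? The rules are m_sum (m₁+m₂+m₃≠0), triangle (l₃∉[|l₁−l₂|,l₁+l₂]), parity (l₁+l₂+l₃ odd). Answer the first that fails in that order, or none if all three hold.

none

m₁+m₂+m₃ = 5 − 7 + 2 = 0  ✓
triangle: |8−7|=1 ≤ l₃=3 ≤ 8+7=15  ✓
parity: l₁+l₂+l₃ = 18 is even  ✓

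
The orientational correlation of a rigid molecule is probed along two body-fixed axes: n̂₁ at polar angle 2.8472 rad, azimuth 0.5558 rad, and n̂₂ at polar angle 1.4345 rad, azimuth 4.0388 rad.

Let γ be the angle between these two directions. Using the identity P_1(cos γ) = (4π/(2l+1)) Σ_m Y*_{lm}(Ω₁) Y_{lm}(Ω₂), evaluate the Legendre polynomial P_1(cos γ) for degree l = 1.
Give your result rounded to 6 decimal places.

Summing Y*_{l m}(θ₁,φ₁)·Y_{l m}(θ₂,φ₂) over m ∈ [−1, 1]; prefactor 4π/(2·1+1) = 4.188790:
  [-1]  conj(Y_{1,-1})(Ω₁) = +0.085159+0.052893i ; Y_{1,-1}(Ω₂) = -0.213519+0.267530i ; Δ = -0.032333+0.011489i
  [+0]  conj(Y_{1,0})(Ω₁) = -0.467582-0.000000i ; Y_{1,0}(Ω₂) = +0.066389+0.000000i ; Δ = -0.031042-0.000000i
  [+1]  conj(Y_{1,1})(Ω₁) = -0.085159+0.052893i ; Y_{1,1}(Ω₂) = +0.213519+0.267530i ; Δ = -0.032333-0.011489i
Total Σ_m = -0.095709+0.000000i. Multiply by 4.188790: -0.400906+0.000000i. P_1(cos γ) = -0.400906

-0.400906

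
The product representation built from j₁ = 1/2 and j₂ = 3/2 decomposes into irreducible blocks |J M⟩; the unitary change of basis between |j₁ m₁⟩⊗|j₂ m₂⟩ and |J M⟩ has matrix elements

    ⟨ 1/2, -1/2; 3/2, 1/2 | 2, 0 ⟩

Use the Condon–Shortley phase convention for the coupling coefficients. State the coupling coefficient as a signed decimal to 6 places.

j₁+j₂−J=0  J+j₁−j₂=1  J−j₁+j₂=3  j₁+j₂+J+1=5
(j₁±m₁, j₂±m₂, J±M) = (0,1,2,1,2,2)
P² = 2
sum k=0..0:
  [0] +1/2 = 1/2
S = 1/2
C² = P²·S² = 1/2 ; C = +0.707107

+√(1/2) = +0.707107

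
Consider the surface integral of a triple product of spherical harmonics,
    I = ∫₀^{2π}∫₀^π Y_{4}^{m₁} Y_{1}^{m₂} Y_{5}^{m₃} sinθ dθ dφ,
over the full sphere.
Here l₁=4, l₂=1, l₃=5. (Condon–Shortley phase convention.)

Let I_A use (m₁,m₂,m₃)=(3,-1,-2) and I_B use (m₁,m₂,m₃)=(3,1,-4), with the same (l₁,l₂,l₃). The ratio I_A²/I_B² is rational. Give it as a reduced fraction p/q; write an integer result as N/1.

1/12

Shared (l₁,l₂,l₃)=(4,1,5): N and (l;000)² cancel in I_A²/I_B².
A: Δ = 0!·8!·2!/11! = 1/495; Racah Σ t=0..0: t=0:+1/10080 = 1/10080; ⇒ 3j(4 1 5; 3 -1 -2)² = 1/165, sgn -1
B: Δ = 0!·8!·2!/11! = 1/495; Racah Σ t=0..0: t=0:+1/10080 = 1/10080; ⇒ 3j(4 1 5; 3 1 -4)² = 4/55, sgn -1
I_A²/I_B² = (1/165)/(4/55) = 1/12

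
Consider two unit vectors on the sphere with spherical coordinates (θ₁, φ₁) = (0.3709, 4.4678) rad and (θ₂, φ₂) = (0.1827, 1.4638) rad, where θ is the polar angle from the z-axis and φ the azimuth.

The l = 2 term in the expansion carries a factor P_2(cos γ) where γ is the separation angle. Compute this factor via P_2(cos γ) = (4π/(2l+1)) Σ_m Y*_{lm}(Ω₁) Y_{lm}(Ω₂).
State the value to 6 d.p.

Summing Y*_{l m}(θ₁,φ₁)·Y_{l m}(θ₂,φ₂) over m ∈ [−2, 2]; prefactor 4π/(2·2+1) = 2.513274:
  m=-2: (-0.044795+0.023846i) × (-0.012460-0.002708i) = +0.000623-0.000176i  (running Σ = +0.000623-0.000176i)
  m=-1: (-0.063197-0.253206i) × (+0.014740-0.137235i) = -0.035680+0.004941i  (running Σ = -0.035058+0.004765i)
  m=0: (+0.506481-0.000000i) × (+0.599550+0.000000i) = +0.303661+0.000000i  (running Σ = +0.268603+0.004765i)
  m=1: (+0.063197-0.253206i) × (-0.014740-0.137235i) = -0.035680-0.004941i  (running Σ = +0.232923-0.000176i)
  m=2: (-0.044795-0.023846i) × (-0.012460+0.002708i) = +0.000623+0.000176i  (running Σ = +0.233546-0.000000i)
Total Σ_m = +0.233546-0.000000i. Multiply by 2.513274: +0.586965-0.000000i. P_2(cos γ) = 0.586965

0.586965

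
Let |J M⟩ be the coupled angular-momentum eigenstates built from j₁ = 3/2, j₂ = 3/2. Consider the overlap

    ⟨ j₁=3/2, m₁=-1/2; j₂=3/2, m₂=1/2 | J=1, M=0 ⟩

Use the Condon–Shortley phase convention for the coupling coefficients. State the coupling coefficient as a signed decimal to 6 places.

-0.223607  (= −√(1/20))

√[3·2!1!1!/5! · 1!2!2!1!1!1!] = √(1/5)
  +(−1)^1/∏(1,1,1,1,0,0)! = -1  (running -1)
  +(−1)^2/∏(2,0,0,0,1,1)! = 1/2  (running -1/2)
⟨..|..⟩ = √(1/5)·(-1/2) = -0.223607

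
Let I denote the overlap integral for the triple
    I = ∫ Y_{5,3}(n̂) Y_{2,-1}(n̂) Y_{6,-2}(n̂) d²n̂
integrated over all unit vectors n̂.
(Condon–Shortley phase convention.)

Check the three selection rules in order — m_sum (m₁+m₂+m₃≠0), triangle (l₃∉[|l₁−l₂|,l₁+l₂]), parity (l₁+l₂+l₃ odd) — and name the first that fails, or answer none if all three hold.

azimuthal sum: 3 − 1 − 2 = 0  ✓
3 ≤ 6 ≤ 7 (triangle on l)  ✓
L = 5 + 2 + 6 = 13 (odd)  ✗

parity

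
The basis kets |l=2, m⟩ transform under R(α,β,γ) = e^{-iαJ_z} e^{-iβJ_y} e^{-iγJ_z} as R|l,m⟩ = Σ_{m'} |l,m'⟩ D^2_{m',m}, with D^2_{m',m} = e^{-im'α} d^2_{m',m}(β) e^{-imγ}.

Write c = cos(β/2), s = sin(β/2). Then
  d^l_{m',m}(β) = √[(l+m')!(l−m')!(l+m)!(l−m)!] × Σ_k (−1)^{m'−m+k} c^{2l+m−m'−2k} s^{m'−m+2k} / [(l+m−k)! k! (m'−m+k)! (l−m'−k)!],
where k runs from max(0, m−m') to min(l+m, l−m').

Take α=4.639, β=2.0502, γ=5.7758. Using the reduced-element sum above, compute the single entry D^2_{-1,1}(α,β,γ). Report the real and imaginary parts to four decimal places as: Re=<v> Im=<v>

Re=0.0238 Im=-0.0514

Split into d^2_{-1,1}(β=2.0502) × two z-phases.
With c≡cos(β/2)=0.519013 and s≡sin(β/2)=0.854766, N=[1·6·6·1]^{1/2}=6.000000
k∈{2,3} keeps every argument non-negative
  k=2: (−1)^0·6.0000/(2)·0.5190^2·0.8548^2 = +0.590436
  k=3: (−1)^1·6.0000/(6)·0.5190^0·0.8548^4 = -0.533813
d^2_{-1,1}(2.0502) = +0.590436 -0.533813 = +0.056623
D = (-0.073323-0.997308i)·(+0.056623)·(+0.874018+0.485894i) = +0.023810-0.051374i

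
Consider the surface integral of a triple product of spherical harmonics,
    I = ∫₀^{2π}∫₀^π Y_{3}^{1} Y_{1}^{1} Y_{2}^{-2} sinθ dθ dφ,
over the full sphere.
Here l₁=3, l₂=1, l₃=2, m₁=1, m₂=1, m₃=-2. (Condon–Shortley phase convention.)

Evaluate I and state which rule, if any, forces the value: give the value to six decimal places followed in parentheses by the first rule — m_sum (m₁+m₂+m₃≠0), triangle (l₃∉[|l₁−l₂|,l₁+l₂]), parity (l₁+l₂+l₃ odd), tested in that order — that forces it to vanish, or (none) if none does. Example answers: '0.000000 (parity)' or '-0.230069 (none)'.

-0.082589 (none)

Checks pass: Σm=0; 6 even; l₃=2∈[2,4].
(2·3+1)(2·1+1)(2·2+1) = 105
Δ: 2! 4! 0! / 7! → 1/105
sum: t=1:−1/4 = -1/4
3j²(3 1 2; 0 0 0) = Δ·Π!·Σ² = 3/35  (sign -1)
sum: t=2:+1/48 = 1/48
3j²(3 1 2; 1 1 -2) = Δ·Π!·Σ² = 1/105  (sign +1)
combine: 4πI² = 105·3/35·1/105 = 3/35
take √, sign -1: I = -0.08258890
No selection rule forces the value: the integral is nonzero (none).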